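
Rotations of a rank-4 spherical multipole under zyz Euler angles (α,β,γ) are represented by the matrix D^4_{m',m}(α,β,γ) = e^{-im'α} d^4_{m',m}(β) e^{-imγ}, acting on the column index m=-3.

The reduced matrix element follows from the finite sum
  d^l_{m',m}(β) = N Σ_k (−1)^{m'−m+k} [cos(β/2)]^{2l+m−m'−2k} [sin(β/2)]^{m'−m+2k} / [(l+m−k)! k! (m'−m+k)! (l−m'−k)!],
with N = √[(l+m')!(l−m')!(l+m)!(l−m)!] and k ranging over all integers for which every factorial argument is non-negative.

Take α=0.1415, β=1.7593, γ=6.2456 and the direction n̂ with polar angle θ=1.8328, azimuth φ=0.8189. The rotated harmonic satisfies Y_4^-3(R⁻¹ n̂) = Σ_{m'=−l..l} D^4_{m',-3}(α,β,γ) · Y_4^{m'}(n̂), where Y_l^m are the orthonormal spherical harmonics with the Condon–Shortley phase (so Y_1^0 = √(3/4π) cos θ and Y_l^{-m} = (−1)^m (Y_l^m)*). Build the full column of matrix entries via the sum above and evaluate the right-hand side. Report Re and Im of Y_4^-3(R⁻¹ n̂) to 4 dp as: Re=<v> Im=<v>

Need the full column D^4_{m',-3} for m'=−4..4 at α=0.1415, β=1.7593, γ=6.2456.
cos(β/2)=0.637421, sin(β/2)=0.770516
d^4_{-4,-3}: single k=1 term ⇒ +0.093177;  D = +0.083769+0.040801i
d^4_{-3,-3}: k∈[0..1] ⇒ +0.027253 -0.278753 = -0.251500;  D = -0.239378-0.077140i
d^4_{-2,-3}: k∈[0..1] ⇒ -0.123262 +0.540333 = +0.417071;  D = +0.411041+0.070661i
d^4_{-1,-3}: k∈[0..1] ⇒ +0.316076 -0.769751 = -0.453676;  D = -0.453488-0.013039i
d^4_{0,-3}: k∈[0..1] ⇒ -0.569561 +0.832244 = +0.262683;  D = +0.261015-0.029556i
d^4_{1,-3}: k∈[0..1] ⇒ +0.769751 -0.674858 = +0.094894;  D = +0.091843-0.023868i
d^4_{2,-3}: k∈[0..1] ⇒ -0.789536 +0.384557 = -0.404979;  D = -0.373676+0.156122i
d^4_{3,-3}: k∈[0..1] ⇒ +0.595169 -0.124237 = +0.470931;  D = +0.404585-0.241013i
d^4_{4,-3}: single k=0 term ⇒ -0.290698;  D = -0.226266+0.182508i
Y_4^{m'}(θ=1.8328,φ=0.8189) and Σ D·Y over m':
  (+0.0838+0.0408i)·(-0.3817+0.0515i)  (-0.2394-0.0771i)·(+0.2263+0.1848i)  (+0.4110+0.0707i)·(+0.0111+0.1651i)  (-0.4535-0.0130i)·(+0.2046-0.2187i)  (+0.2610-0.0296i)·(+0.1211+0.0000i)  (+0.0918-0.0239i)·(-0.2046-0.2187i)  (-0.3737+0.1561i)·(+0.0111-0.1651i)  (+0.4046-0.2410i)·(-0.2263+0.1848i)  (-0.2263+0.1825i)·(-0.3817-0.0515i)
Y_4^-3(R⁻¹ n̂) = -0.098705+0.208175i

Re=-0.0987 Im=0.2082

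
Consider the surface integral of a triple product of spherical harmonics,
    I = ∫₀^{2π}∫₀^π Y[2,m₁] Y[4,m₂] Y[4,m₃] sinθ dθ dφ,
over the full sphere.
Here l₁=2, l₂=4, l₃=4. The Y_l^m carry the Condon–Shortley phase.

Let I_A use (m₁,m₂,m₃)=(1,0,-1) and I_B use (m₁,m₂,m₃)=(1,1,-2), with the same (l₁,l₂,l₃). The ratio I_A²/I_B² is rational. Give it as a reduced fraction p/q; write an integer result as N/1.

Same 2,4,4: normalisation and zero-m 3j drop out of the ratio.
A: Δ: 2! 2! 6! / 11! → 1/13860; sum: t=0:+1/96 t=1:−1/72 = -1/288; 3j²(2 4 4; 1 0 -1) = Δ·Π!·Σ² = 1/462  (sign +1)
B: Δ: 2! 2! 6! / 11! → 1/13860; sum: t=0:+1/240 t=1:−1/96 = -1/160; 3j²(2 4 4; 1 1 -2) = Δ·Π!·Σ² = 27/1540  (sign -1)
I_A²/I_B² = (1/462)/(27/1540) = 10/81

10/81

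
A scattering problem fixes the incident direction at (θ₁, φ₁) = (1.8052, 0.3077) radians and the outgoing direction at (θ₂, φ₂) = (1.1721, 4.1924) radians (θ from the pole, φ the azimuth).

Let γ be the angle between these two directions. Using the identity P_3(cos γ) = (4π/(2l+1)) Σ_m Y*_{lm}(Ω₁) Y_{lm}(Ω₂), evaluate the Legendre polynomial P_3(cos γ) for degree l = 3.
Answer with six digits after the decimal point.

0.069700

Expand P_3 via completeness: Σ_{m} conj(Y_{3,m}) at Ω₁ times Y_{3,m} at Ω₂ —
  term(m=-3) = +0.076720+0.099155i   from Y*(Ω₁)=+0.231640+0.306168i, Y(Ω₂)=+0.326532-0.003536i
  term(m=-2) = -0.006393+0.075398i   from Y*(Ω₁)=-0.183366-0.129638i, Y(Ω₂)=-0.170581-0.290589i
  term(m=-1) = -0.012407+0.011399i   from Y*(Ω₁)=-0.218773-0.069525i, Y(Ω₂)=+0.036469-0.063696i
  term(m=+0) = -0.077016+0.000000i   from Y*(Ω₁)=+0.236646-0.000000i, Y(Ω₂)=-0.325449+0.000000i
  term(m=+1) = -0.012407-0.011399i   from Y*(Ω₁)=+0.218773-0.069525i, Y(Ω₂)=-0.036469-0.063696i
  term(m=+2) = -0.006393-0.075398i   from Y*(Ω₁)=-0.183366+0.129638i, Y(Ω₂)=-0.170581+0.290589i
  term(m=+3) = +0.076720-0.099155i   from Y*(Ω₁)=-0.231640+0.306168i, Y(Ω₂)=-0.326532-0.003536i
Σ over m = +0.038826+0.000000i; ×(4π/7) → +0.069700+0.000000i. Real part: 0.069700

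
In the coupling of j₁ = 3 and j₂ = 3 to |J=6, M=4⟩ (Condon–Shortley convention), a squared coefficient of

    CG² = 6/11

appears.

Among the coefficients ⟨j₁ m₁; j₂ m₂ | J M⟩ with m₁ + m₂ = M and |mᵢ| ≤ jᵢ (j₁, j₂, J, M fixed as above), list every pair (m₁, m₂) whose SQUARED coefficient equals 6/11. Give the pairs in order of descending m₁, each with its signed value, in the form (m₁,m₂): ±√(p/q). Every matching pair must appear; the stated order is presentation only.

Admissible pairs with m₁+m₂ = M = 4: (1,3), (2,2), (3,1)
  (m₁,m₂)=(3,1): CG² = 5/22, CG = +√(5/22)
  (m₁,m₂)=(2,2): CG² = 6/11, CG = +√(6/11)   ← matches the target
  (m₁,m₂)=(1,3): CG² = 5/22, CG = +√(5/22)
Pairs with CG² = 6/11: (2,2): +√(6/11)

(2,2): +√(6/11)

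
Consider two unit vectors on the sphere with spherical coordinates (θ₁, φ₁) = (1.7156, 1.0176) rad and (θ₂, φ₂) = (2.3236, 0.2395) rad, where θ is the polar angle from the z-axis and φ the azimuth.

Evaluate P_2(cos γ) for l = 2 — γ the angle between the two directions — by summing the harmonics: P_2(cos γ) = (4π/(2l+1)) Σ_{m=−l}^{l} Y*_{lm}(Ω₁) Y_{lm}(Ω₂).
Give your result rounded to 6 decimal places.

0.063646

Addition theorem: P_2(cos γ) = (4π/5) Σ_m Y*_{lm}(Ω₁) Y_{lm}(Ω₂), m = −2…2:
  m=-2: Y*=-0.16941 + 0.33817j  Y=0.18257 - 0.09481j  product 0.00114 + 0.07780j
  m=-1: Y*=-0.05796 - 0.09386j  Y=-0.37445 + 0.09144j  product 0.03028 + 0.02985j
  m=+0: Y*=-0.29569 + 0.00000j  Y=0.12688 + 0.00000j  product -0.03752 + 0.00000j
  m=+1: Y*=0.05796 - 0.09386j  Y=0.37445 + 0.09144j  product 0.03028 - 0.02985j
  m=+2: Y*=-0.16941 - 0.33817j  Y=0.18257 + 0.09481j  product 0.00114 - 0.07780j
Σ over m = 0.02532 + 0.00000j; ×(4π/5) → 0.06365 + 0.00000j. Real part: 0.063646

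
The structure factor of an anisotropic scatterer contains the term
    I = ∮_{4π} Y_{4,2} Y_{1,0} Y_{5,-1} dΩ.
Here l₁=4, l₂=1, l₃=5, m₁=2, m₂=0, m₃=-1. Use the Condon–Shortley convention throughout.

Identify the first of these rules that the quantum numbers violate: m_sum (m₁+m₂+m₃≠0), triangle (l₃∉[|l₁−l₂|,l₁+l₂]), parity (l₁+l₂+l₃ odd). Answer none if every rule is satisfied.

m_sum

Σmᵢ = 1  ✗
l₃∈[|l₁−l₂|,l₁+l₂]=[3,5], have l₃=5
Σlᵢ = 10 ⇒ even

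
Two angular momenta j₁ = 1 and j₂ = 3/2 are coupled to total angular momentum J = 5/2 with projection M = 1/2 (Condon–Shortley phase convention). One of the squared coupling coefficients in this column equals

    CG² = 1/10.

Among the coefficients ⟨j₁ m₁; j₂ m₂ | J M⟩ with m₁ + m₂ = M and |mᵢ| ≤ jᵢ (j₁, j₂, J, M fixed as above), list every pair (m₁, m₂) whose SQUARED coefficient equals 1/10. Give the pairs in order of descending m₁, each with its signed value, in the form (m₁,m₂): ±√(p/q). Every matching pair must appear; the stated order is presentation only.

Admissible pairs with m₁+m₂ = M = 1/2: (-1,3/2), (0,1/2), (1,-1/2)
  (m₁,m₂)=(1,-1/2): CG² = 3/10, CG = +√(3/10)
  (m₁,m₂)=(0,1/2): CG² = 3/5, CG = +√(3/5)
  (m₁,m₂)=(-1,3/2): CG² = 1/10, CG = +√(1/10)   ← matches the target
Pairs with CG² = 1/10: (-1,3/2): +√(1/10)

(-1,3/2): +√(1/10)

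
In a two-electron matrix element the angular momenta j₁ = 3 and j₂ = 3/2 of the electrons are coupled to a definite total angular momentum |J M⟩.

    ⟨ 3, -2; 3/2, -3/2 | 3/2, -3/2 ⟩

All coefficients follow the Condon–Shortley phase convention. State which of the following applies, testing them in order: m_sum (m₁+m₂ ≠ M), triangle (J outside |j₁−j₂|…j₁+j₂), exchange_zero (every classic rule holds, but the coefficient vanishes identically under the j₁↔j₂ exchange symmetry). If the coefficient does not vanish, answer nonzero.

m-sum: m₁+m₂ = -2+(-3/2) = -7/2, M = -3/2  ✗ ⇒ coefficient is 0

m_sum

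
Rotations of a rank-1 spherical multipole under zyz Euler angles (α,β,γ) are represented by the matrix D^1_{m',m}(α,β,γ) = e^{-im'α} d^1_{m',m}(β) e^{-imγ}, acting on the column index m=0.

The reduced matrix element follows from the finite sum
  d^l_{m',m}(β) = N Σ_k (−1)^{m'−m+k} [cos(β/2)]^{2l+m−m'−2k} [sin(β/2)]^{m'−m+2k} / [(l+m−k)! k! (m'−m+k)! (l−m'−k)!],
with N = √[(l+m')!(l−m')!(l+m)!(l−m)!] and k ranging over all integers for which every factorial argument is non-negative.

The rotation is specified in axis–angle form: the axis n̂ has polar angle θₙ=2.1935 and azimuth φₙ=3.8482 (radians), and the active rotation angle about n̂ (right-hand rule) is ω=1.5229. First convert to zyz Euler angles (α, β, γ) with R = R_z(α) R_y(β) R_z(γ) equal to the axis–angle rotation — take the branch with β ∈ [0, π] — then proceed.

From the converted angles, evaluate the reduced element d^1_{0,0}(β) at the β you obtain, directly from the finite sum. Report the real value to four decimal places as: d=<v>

d=0.3718

Axis–angle → zyz. n̂ = (sinθₙcosφₙ, sinθₙsinφₙ, cosθₙ) = (-0.617814, -0.527395, -0.583233), ω = 1.5229.
R = I cosω + sinω [n̂]ₓ + (1−cosω) n̂n̂ᵀ gives
  R = [+0.411297, +0.892796, -0.183712; -0.272333, +0.312706, +0.909972; +0.869867, -0.324238, +0.371753]
β = atan2(√(R₁₃²+R₂₃²), R₃₃) = 1.189900; α = atan2(R₂₃, R₁₃) mod 2π = 1.770006; γ = atan2(R₃₂, −R₃₁) mod 2π = 3.498384
d^1_{0,0}(β=1.1899) via the finite sum:
Half-angle: c=0.828177, s=0.560467. N=√(1·1·1·1)=1.000000
k∈{0,1} keeps every argument non-negative
  k=0: (−1)^0·1.0000/(1)·0.8282^2·0.5605^0 = +0.685877
  k=1: (−1)^1·1.0000/(1)·0.8282^0·0.5605^2 = -0.314123
d^1_{0,0}(1.1899) = +0.685877 -0.314123 = +0.371753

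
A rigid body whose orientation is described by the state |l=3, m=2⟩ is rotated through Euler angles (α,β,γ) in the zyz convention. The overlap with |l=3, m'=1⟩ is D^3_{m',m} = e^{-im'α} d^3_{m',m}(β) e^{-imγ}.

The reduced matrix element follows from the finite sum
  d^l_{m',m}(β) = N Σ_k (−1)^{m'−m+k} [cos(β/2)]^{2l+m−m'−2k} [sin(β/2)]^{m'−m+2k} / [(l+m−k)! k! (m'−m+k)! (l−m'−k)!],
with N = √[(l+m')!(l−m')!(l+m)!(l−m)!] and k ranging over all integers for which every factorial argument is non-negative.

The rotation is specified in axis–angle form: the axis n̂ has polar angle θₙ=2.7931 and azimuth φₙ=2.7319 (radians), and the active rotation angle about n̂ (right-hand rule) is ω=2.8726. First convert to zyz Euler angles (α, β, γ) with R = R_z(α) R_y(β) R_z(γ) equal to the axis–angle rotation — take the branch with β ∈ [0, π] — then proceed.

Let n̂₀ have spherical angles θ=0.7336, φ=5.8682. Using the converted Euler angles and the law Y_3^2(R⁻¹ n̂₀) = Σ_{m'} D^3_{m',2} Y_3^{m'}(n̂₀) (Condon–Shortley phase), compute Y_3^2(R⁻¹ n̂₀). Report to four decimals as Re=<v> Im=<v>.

Axis–angle → zyz. n̂ = (sinθₙcosφₙ, sinθₙsinφₙ, cosθₙ) = (-0.313222, +0.136021, -0.939889), ω = 2.8726.
R = I cosω + sinω [n̂]ₓ + (1−cosω) n̂n̂ᵀ gives
  R = [-0.771352, +0.166108, +0.614349; -0.333463, -0.927701, -0.167851; +0.542051, -0.334334, +0.770974]
β = atan2(√(R₁₃²+R₂₃²), R₃₃) = 0.690427; α = atan2(R₂₃, R₁₃) mod 2π = 6.016477; γ = atan2(R₃₂, −R₃₁) mod 2π = 3.694270
Need the full column D^3_{m',2} for m'=−3..3 at α=6.0165, β=0.6904, γ=3.6943.
cos(β/2)=0.941003, sin(β/2)=0.338398
d^3_{-3,2}: single k=5 term ⇒ +0.010228;  D = -0.003360-0.009661i
d^3_{-2,2}: k∈[4..5] ⇒ +0.058058 -0.001502 = +0.056556;  D = -0.003841-0.056426i
d^3_{-1,2}: k∈[3..4] ⇒ +0.204214 -0.013205 = +0.191009;  D = +0.037711-0.187250i
d^3_{0,2}: k∈[2..3] ⇒ +0.491790 -0.063599 = +0.428191;  D = +0.192179-0.382641i
d^3_{1,2}: k∈[1..2] ⇒ +0.789556 -0.204214 = +0.585342;  D = +0.391283-0.435342i
d^3_{2,2}: k∈[0..1] ⇒ +0.694299 -0.448941 = +0.245359;  D = +0.206311-0.132804i
d^3_{3,2}: single k=0 term ⇒ -0.611587;  D = -0.583318+0.183791i
Y_3^{m'}(θ=0.7336,φ=5.8682) and Σ D·Y over m':
  (-0.0034-0.0097i)·(+0.0401+0.1186i)  (-0.0038-0.0564i)·(+0.2297+0.2511i)  (+0.0377-0.1872i)·(+0.3482+0.1534i)  (+0.1922-0.3826i)·(-0.0669+0.0000i)  (+0.3913-0.4353i)·(-0.3482+0.1534i)  (+0.2063-0.1328i)·(+0.2297-0.2511i)  (-0.5833+0.1838i)·(-0.0401+0.1186i)
Y_3^2(R⁻¹ n̂) = -0.010558+0.004225i

Re=-0.0106 Im=0.0042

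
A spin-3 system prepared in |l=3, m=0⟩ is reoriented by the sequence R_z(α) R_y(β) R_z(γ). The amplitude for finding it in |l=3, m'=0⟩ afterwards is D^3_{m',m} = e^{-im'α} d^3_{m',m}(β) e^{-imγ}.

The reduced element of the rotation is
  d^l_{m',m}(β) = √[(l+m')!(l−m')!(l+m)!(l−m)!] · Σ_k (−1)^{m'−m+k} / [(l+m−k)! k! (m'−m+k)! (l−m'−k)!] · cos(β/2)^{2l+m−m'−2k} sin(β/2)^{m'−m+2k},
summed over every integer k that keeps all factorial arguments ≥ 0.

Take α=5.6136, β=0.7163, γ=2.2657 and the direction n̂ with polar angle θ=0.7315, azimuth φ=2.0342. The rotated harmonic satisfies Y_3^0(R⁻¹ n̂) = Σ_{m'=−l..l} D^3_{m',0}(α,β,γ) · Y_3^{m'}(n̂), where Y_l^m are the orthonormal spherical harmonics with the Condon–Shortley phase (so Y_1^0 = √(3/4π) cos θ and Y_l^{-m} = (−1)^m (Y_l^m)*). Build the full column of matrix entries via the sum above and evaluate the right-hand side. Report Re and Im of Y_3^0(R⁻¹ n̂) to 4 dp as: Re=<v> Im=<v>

Re=-0.1754 Im=0.0000

Need the full column D^3_{m',0} for m'=−3..3 at α=5.6136, β=0.7163, γ=2.2657.
cos(β/2)=0.936547, sin(β/2)=0.350542
d^3_{-3,0}: single k=3 term ⇒ +0.158243;  D = -0.067110-0.143308i
d^3_{-2,0}: k∈[2..3] ⇒ +0.517797 -0.072541 = +0.445256;  D = +0.102213-0.433366i
d^3_{-1,0}: k∈[1..3] ⇒ +0.874941 -0.367724 +0.017172 = +0.524389;  D = +0.411163-0.325468i
d^3_{0,0}: k∈[0..3] ⇒ +0.674803 -0.850827 +0.119196 -0.001855 = -0.058683;  D = -0.058683+0.000000i
d^3_{1,0}: k∈[0..2] ⇒ -0.874941 +0.367724 -0.017172 = -0.524389;  D = -0.411163-0.325468i
d^3_{2,0}: k∈[0..1] ⇒ +0.517797 -0.072541 = +0.445256;  D = +0.102213+0.433366i
d^3_{3,0}: single k=0 term ⇒ -0.158243;  D = +0.067110-0.143308i
Y_3^{m'}(θ=0.7315,φ=2.0342) and Σ D·Y over m':
  (-0.0671-0.1433i)·(+0.1223+0.0223i)  (+0.1022-0.4334i)·(-0.2037+0.2714i)  (+0.4112-0.3255i)·(-0.1707-0.3416i)  (-0.0587+0.0000i)·(-0.0642+0.0000i)  (-0.4112-0.3255i)·(+0.1707-0.3416i)  (+0.1022+0.4334i)·(-0.2037-0.2714i)  (+0.0671-0.1433i)·(-0.1223+0.0223i)
Y_3^0(R⁻¹ n̂) = -0.175424-0.000000i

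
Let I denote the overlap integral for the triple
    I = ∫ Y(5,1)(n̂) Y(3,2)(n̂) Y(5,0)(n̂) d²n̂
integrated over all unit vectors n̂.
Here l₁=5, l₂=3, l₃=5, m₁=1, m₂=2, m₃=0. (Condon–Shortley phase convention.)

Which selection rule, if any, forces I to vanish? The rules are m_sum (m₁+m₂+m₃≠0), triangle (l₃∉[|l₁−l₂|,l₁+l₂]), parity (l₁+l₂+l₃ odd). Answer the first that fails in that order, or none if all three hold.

m_sum

Σmᵢ = 3  ✗
l₃∈[|l₁−l₂|,l₁+l₂]=[2,8], have l₃=5
Σlᵢ = 13 ⇒ odd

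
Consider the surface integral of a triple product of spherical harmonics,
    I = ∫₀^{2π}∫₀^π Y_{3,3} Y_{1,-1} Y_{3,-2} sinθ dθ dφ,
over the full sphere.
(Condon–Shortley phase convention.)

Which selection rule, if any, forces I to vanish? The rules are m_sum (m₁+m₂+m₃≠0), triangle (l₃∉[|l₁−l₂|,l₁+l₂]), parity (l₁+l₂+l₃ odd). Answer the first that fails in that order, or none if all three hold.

parity

m₁+m₂+m₃ = 3 − 1 − 2 = 0  ✓
triangle: |3−1|=2 ≤ l₃=3 ≤ 3+1=4  ✓
parity: l₁+l₂+l₃ = 7 is odd  ✗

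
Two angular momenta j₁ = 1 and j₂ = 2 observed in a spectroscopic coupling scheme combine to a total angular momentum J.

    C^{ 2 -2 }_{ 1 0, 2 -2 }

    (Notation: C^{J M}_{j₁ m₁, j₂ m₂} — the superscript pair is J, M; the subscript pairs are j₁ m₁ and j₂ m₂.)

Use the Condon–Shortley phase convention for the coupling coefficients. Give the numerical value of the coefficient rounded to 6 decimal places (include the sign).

j₁+j₂−J=1  J+j₁−j₂=1  J−j₁+j₂=3  j₁+j₂+J+1=6
(j₁±m₁, j₂±m₂, J±M) = (1,1,0,4,0,4)
P² = 24
sum k=0..0:
  [0] +1/6 = 1/6
S = 1/6
C² = P²·S² = 2/3 ; C = +0.816497

+√(2/3) ≈ +0.816497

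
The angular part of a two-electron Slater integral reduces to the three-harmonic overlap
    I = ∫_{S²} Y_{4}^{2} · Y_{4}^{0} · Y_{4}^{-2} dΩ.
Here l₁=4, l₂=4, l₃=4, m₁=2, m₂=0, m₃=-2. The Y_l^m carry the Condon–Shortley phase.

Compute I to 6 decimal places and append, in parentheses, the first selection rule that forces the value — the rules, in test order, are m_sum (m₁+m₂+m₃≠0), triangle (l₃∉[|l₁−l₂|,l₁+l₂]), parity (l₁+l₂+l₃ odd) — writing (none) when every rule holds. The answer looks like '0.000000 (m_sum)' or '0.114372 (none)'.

Checks pass: Σm=0; 12 even; l₃=4∈[0,8].
(2·4+1)(2·4+1)(2·4+1) = 729
Δ: 4! 4! 4! / 13! → 1/450450
sum: t=0:+1/13824 t=1:−1/216 t=2:+1/64 t=3:−1/216 t=4:+1/13824 = 5/768
3j²(4 4 4; 0 0 0) = Δ·Π!·Σ² = 18/1001  (sign +1)
sum: t=0:+1/2304 t=1:−1/216 t=2:+1/384 = -11/6912
3j²(4 4 4; 2 0 -2) = Δ·Π!·Σ² = 11/1638  (sign -1)
combine: 4πI² = 729·18/1001·11/1638 = 729/8281
take √, sign -1: I = -0.08369845
No selection rule forces the value: the integral is nonzero (none).

-0.083698 (none)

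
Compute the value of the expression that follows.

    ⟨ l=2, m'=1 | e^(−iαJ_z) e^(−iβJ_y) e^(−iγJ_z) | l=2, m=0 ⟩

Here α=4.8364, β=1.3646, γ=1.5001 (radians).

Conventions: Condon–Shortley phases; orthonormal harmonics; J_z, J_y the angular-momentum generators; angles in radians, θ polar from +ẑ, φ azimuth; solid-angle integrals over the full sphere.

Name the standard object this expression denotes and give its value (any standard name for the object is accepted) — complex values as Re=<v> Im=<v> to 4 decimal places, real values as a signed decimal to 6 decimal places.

This is a Wigner D-matrix element — the rotation-matrix element ⟨l m'| R(α,β,γ) |l m⟩ in the angular-momentum basis.
Split into d^2_{1,0}(β=1.3646) × two z-phases.
c=cos(1.364600/2)=0.776124, s=sin(1.364600/2)=0.630580; N=√[6·1·2·2]=4.898979
k: max(0,(0)−(1))=0 … min(2+(0),2−(1))=1
  k=0: (−1)^1·4.8990/(2)·0.7761^3·0.6306^1 = -0.722121
  k=1: (−1)^2·4.8990/(2)·0.7761^1·0.6306^3 = +0.476680
d^2_{1,0}(1.3646) = -0.722121 +0.476680 = -0.245440
Phases: e^{-i·(1)·4.8364}=+0.123693+0.992320i, e^{-i·(0)·1.5001}=+1.000000+0.000000i ⇒ D=-0.030359-0.243556i

Wigner D-matrix element, Re=-0.0304 Im=-0.2436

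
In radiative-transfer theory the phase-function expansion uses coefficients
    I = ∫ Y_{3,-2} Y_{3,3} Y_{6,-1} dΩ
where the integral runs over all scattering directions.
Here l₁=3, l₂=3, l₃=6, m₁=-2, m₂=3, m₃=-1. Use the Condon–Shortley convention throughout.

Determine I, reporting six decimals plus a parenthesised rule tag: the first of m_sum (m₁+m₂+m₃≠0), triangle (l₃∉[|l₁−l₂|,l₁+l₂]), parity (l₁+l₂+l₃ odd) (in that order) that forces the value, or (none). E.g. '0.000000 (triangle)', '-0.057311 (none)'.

-0.031364 (none)

Rules hold: Σm=0, L=12 even, 0≤6≤6.
N = 7·7·13 = 637
Δ = 0!·6!·6!/13! = 1/12012
Racah Σ t=0..0: t=0:+1/1296 = 1/1296
⇒ 3j(3 3 6; 0 0 0)² = 100/3003, sgn +1
Racah Σ t=0..0: t=0:+1/86400 = 1/86400
⇒ 3j(3 3 6; -2 3 -1)² = 1/1716, sgn -1
4πI² = N·(3j₀)²·(3jₘ)² = 175/14157
I = -1·√(0.0123614/4π) = -0.03136379
No selection rule forces the value: the integral is nonzero (none).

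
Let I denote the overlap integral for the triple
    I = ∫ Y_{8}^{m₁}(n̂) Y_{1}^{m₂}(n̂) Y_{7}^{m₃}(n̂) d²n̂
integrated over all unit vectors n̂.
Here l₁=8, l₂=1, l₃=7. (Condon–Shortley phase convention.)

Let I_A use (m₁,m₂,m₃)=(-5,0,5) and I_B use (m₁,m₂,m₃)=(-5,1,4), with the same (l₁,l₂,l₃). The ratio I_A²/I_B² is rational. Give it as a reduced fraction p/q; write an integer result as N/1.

1/2

l's match ⇒ only the (l;m) 3-j factors differ between A and B.
A: triangle coeff Δ(8,1,7) = 1/2040; Σ_t [1,1]: t=1:−1/958003200 = -1/958003200; (3j)²=13/680 [(8 1 7; -5 0 5)], sign=-1
B: triangle coeff Δ(8,1,7) = 1/2040; Σ_t [2,2]: t=2:+1/479001600 = 1/479001600; (3j)²=13/340 [(8 1 7; -5 1 4)], sign=-1
I_A²/I_B² = (13/680)/(13/340) = 1/2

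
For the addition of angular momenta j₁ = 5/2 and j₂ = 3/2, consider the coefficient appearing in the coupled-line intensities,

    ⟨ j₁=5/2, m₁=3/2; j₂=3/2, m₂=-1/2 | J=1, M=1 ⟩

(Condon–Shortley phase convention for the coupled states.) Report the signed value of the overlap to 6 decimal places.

j₁+j₂−J=3  J+j₁−j₂=2  J−j₁+j₂=0  j₁+j₂+J+1=6
(j₁±m₁, j₂±m₂, J±M) = (4,1,1,2,2,0)
P² = 24/5
sum k=1..1:
  [1] −1/4 = -1/4
S = -1/4
C² = P²·S² = 3/10 ; C = -0.547723

−√(3/10) ≈ -0.547723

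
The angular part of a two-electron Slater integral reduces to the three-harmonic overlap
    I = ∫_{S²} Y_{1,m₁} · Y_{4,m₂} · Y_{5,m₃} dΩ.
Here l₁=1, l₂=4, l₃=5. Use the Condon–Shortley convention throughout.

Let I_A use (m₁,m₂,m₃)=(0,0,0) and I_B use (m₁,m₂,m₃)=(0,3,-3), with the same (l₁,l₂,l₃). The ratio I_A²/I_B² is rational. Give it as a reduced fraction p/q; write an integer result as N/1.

25/16

Shared (l₁,l₂,l₃)=(1,4,5): N and (l;000)² cancel in I_A²/I_B².
A: Δ = 0!·2!·8!/11! = 1/495; Racah Σ t=0..0: t=0:+1/576 = 1/576; ⇒ 3j(1 4 5; 0 0 0)² = 5/99, sgn -1
B: Δ = 0!·2!·8!/11! = 1/495; Racah Σ t=0..0: t=0:+1/5040 = 1/5040; ⇒ 3j(1 4 5; 0 3 -3)² = 16/495, sgn +1
I_A²/I_B² = (5/99)/(16/495) = 25/16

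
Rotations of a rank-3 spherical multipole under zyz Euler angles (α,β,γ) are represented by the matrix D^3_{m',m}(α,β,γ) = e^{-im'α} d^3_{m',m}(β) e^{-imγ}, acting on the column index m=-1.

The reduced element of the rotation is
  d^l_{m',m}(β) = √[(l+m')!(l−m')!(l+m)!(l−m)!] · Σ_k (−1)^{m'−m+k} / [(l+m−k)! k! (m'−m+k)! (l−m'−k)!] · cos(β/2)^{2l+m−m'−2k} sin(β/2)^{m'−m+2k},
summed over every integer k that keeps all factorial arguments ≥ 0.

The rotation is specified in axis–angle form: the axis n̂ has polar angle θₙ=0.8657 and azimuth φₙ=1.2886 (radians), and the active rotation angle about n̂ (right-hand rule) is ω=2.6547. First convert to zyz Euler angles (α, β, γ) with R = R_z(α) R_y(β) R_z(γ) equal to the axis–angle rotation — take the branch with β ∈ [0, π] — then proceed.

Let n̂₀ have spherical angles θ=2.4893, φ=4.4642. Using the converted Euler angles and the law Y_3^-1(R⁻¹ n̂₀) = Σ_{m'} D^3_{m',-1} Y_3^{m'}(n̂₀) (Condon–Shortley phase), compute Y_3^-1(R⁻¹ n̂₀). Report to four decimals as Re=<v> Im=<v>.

Axis–angle → zyz. n̂ = (sinθₙcosφₙ, sinθₙsinφₙ, cosθₙ) = (+0.212065, +0.731427, +0.648107), ω = 2.6547.
R = I cosω + sinω [n̂]ₓ + (1−cosω) n̂n̂ᵀ gives
  R = [-0.799074, -0.011042, +0.601132; +0.595433, +0.124010, +0.793776; -0.083311, +0.992220, -0.092518]
β = atan2(√(R₁₃²+R₂₃²), R₃₃) = 1.663447; α = atan2(R₂₃, R₁₃) mod 2π = 0.922636; γ = atan2(R₃₂, −R₃₁) mod 2π = 1.487028
Need the full column D^3_{m',-1} for m'=−3..3 at α=0.9226, β=1.6634, γ=1.4870.
cos(β/2)=0.673603, sin(β/2)=0.739093
d^3_{-3,-1}: single k=2 term ⇒ +0.435572;  D = -0.192377-0.390787i
d^3_{-2,-1}: k∈[1..2] ⇒ +0.324130 -0.780441 = -0.456311;  D = +0.448038+0.086495i
d^3_{-1,-1}: k∈[0..2] ⇒ +0.093417 -0.899714 +0.812375 = +0.006077;  D = -0.004521+0.004061i
d^3_{0,-1}: k∈[0..2] ⇒ -0.355067 +1.282395 -0.514625 = +0.412703;  D = +0.034531+0.411256i
d^3_{1,-1}: k∈[0..2] ⇒ +0.674786 -1.083166 +0.163003 = -0.245378;  D = -0.207323-0.131253i
d^3_{2,-1}: k∈[0..1] ⇒ -0.780441 +0.469786 = -0.310654;  D = -0.290932+0.108925i
d^3_{3,-1}: single k=0 term ⇒ +0.524386;  D = +0.149908-0.502502i
Y_3^{m'}(θ=2.4893,φ=4.4642) and Σ D·Y over m':
  (-0.1924-0.3908i)·(+0.0632-0.0686i)  (+0.4480+0.0865i)·(+0.2631+0.1425i)  (-0.0045+0.0041i)·(-0.1040+0.4103i)  (+0.0345+0.4113i)·(-0.0468+0.0000i)  (-0.2073-0.1313i)·(+0.1040+0.4103i)  (-0.2909+0.1089i)·(+0.2631-0.1425i)  (+0.1499-0.5025i)·(-0.0632-0.0686i)
Y_3^-1(R⁻¹ n̂) = -0.008922+0.046492i

Re=-0.0089 Im=0.0465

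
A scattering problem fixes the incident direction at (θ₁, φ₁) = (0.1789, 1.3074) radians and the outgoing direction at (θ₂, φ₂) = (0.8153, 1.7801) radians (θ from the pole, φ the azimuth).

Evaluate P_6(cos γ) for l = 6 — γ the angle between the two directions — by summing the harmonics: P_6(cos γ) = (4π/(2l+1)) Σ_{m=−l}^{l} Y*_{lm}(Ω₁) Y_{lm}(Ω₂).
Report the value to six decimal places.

Summing Y*_{l m}(θ₁,φ₁)·Y_{l m}(θ₂,φ₂) over m ∈ [−6, 6]; prefactor 4π/(2·6+1) = 0.966644:
  m=-6: Y*=(0.000000, 0.000015)  Y=(-0.022266, 0.068337)  product (-0.000001, -0.000000)
  m=-5: Y*=(0.000284, 0.000074)  Y=(-0.203015, -0.117395)  product (-0.000049, -0.000048)
  m=-4: Y*=(0.001707, -0.003001)  Y=(0.279773, -0.310380)  product (-0.000454, -0.001370)
  m=-3: Y*=(-0.019635, -0.019448)  Y=(0.219738, 0.302703)  product (0.001572, -0.010217)
  m=-2: Y*=(-0.129385, 0.075252)  Y=(0.026615, -0.011841)  product (-0.002552, 0.003535)
  m=-1: Y*=(0.129470, 0.480120)  Y=(0.077337, 0.364085)  product (-0.164792, 0.084269)
  m=+0: Y*=(0.702562, -0.000000)  Y=(-0.079766, 0.000000)  product (-0.056041, 0.000000)
  m=+1: Y*=(-0.129470, 0.480120)  Y=(-0.077337, 0.364085)  product (-0.164792, -0.084269)
  m=+2: Y*=(-0.129385, -0.075252)  Y=(0.026615, 0.011841)  product (-0.002552, -0.003535)
  m=+3: Y*=(0.019635, -0.019448)  Y=(-0.219738, 0.302703)  product (0.001572, 0.010217)
  m=+4: Y*=(0.001707, 0.003001)  Y=(0.279773, 0.310380)  product (-0.000454, 0.001370)
  m=+5: Y*=(-0.000284, 0.000074)  Y=(0.203015, -0.117395)  product (-0.000049, 0.000048)
  m=+6: Y*=(0.000000, -0.000015)  Y=(-0.022266, -0.068337)  product (-0.000001, 0.000000)
Total Σ_m = (-0.388593, -0.000000). Multiply by 0.966644: (-0.375631, -0.000000). P_6(cos γ) = -0.375631

-0.375631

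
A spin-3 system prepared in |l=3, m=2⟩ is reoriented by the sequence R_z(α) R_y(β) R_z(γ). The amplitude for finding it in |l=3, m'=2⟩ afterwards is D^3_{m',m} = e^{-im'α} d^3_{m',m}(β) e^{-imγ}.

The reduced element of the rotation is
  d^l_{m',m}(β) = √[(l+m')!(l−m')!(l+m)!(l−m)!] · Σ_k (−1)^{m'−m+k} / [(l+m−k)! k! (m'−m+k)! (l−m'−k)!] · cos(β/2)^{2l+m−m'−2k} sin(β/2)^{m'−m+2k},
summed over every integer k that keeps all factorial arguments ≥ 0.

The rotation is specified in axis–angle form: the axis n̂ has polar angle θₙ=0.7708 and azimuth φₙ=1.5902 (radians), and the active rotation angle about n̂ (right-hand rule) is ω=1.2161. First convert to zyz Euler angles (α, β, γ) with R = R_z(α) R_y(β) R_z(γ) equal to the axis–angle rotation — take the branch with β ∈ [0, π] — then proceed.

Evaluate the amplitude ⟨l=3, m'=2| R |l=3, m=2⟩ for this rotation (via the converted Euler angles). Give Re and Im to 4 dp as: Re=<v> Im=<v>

Re=-0.0097 Im=-0.0337

Axis–angle → zyz. n̂ = (sinθₙcosφₙ, sinθₙsinφₙ, cosθₙ) = (-0.013518, +0.696578, +0.717354), ω = 1.2161.
R = I cosω + sinω [n̂]ₓ + (1−cosω) n̂n̂ᵀ gives
  R = [+0.347425, -0.678846, +0.646888; +0.666554, +0.664007, +0.338823; -0.659547, +0.313470, +0.683180]
β = atan2(√(R₁₃²+R₂₃²), R₃₃) = 0.818688; α = atan2(R₂₃, R₁₃) mod 2π = 0.482485; γ = atan2(R₃₂, −R₃₁) mod 2π = 0.443678
D^3_{2,2}(0.4825,0.8187,0.4437) = e^{-i·2·0.4825}·d^3_{2,2}(0.8187)·e^{-i·2·0.4437}. Compute d first:
With c≡cos(β/2)=0.917382 and s≡sin(β/2)=0.398008, N=[120·1·120·1]^{1/2}=120.000000
k: max(0,(2)−(2))=0 … min(3+(2),3−(2))=1
  k=0: (−1)^0·120.0000/(120)·0.9174^6·0.3980^0 = +0.596076
  k=1: (−1)^1·120.0000/(24)·0.9174^4·0.3980^2 = -0.560989
d^3_{2,2}(0.8187) = +0.596076 -0.560989 = +0.035087
Phases: e^{-i·(2)·0.4825}=+0.569441-0.822032i, e^{-i·(2)·0.4437}=+0.631465-0.775405i ⇒ D=-0.009748-0.033706i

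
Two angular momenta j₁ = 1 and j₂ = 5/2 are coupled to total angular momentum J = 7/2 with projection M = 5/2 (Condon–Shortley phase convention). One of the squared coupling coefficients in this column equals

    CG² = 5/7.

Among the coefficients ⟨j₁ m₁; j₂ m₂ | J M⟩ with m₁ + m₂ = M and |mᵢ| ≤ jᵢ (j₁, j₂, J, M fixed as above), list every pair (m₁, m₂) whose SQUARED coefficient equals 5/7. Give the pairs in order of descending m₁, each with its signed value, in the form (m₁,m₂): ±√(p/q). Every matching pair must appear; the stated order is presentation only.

(1,3/2): +√(5/7)

Admissible pairs with m₁+m₂ = M = 5/2: (0,5/2), (1,3/2)
  (m₁,m₂)=(1,3/2): CG² = 5/7, CG = +√(5/7)   ← matches the target
  (m₁,m₂)=(0,5/2): CG² = 2/7, CG = +√(2/7)
Pairs with CG² = 5/7: (1,3/2): +√(5/7)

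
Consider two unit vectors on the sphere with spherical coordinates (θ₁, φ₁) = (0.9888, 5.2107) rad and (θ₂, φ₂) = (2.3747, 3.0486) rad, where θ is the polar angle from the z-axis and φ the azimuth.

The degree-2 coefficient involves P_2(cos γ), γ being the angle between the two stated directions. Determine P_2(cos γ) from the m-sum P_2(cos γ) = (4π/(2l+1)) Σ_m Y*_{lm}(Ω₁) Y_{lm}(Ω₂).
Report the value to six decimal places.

Expand P_2 via completeness: Σ_{m} conj(Y_{2,m}) at Ω₁ times Y_{2,m} at Ω₂ —
  term(m=-2) = -0.018977-0.046405i   from Y*(Ω₁)=-0.146408-0.226331i, Y(Ω₂)=+0.182783+0.034392i
  term(m=-1) = +0.076335-0.113687i   from Y*(Ω₁)=+0.169550-0.311610i, Y(Ω₂)=+0.384342+0.035844i
  term(m=+0) = -0.005167-0.000000i   from Y*(Ω₁)=-0.029493-0.000000i, Y(Ω₂)=+0.175201+0.000000i
  term(m=+1) = +0.076335+0.113687i   from Y*(Ω₁)=-0.169550-0.311610i, Y(Ω₂)=-0.384342+0.035844i
  term(m=+2) = -0.018977+0.046405i   from Y*(Ω₁)=-0.146408+0.226331i, Y(Ω₂)=+0.182783-0.034392i
Total Σ_m = +0.109549-0.000000i. Multiply by 2.513274: +0.275326-0.000000i. P_2(cos γ) = 0.275326

0.275326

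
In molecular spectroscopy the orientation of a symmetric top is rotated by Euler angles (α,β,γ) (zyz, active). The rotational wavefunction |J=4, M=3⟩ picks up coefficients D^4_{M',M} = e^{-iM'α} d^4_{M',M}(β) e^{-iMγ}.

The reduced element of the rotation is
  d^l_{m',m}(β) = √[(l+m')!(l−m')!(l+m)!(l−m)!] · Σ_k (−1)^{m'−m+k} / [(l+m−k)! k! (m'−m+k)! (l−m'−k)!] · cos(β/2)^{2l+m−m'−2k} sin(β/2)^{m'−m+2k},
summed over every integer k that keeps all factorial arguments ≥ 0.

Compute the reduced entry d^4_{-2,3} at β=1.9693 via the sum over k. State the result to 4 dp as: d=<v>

d^4_{-2,3}(β=1.9693) via the finite sum:
With c≡cos(β/2)=0.553155 and s≡sin(β/2)=0.833079, N=[2·720·5040·1]^{1/2}=2693.993318
k: max(0,(3)−(-2))=5 … min(4+(3),4−(-2))=6
  k=5: (−1)^0·2693.9933/(240)·0.5532^3·0.8331^5 = +0.762351
  k=6: (−1)^1·2693.9933/(720)·0.5532^1·0.8331^7 = -0.576384
d^4_{-2,3}(1.9693) = +0.762351 -0.576384 = +0.185966

d=0.1860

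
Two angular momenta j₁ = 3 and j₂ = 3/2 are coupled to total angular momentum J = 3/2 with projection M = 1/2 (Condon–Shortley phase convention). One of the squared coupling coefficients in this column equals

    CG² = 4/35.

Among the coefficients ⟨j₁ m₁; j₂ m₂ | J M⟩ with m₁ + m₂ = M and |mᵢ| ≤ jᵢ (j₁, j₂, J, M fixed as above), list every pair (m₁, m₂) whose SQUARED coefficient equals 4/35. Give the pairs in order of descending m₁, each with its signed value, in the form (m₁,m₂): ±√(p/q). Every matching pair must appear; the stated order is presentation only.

(-1,3/2): −√(4/35)

Admissible pairs with m₁+m₂ = M = 1/2: (-1,3/2), (0,1/2), (1,-1/2), (2,-3/2)
  (m₁,m₂)=(2,-3/2): CG² = 2/7, CG = +√(2/7)
  (m₁,m₂)=(1,-1/2): CG² = 12/35, CG = −√(12/35)
  (m₁,m₂)=(0,1/2): CG² = 9/35, CG = +√(9/35)
  (m₁,m₂)=(-1,3/2): CG² = 4/35, CG = −√(4/35)   ← matches the target
Pairs with CG² = 4/35: (-1,3/2): −√(4/35)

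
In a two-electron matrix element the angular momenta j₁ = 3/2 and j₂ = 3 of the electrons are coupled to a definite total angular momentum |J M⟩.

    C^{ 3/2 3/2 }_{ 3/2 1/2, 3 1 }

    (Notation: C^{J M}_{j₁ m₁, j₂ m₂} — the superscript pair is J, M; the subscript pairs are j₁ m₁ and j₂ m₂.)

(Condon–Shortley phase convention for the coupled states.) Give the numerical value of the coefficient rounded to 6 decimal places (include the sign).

-0.338062  (= −√(4/35))

triangle: 3!×0!×3!/7! = 36/5040
(j±m)!: 2!×1!×4!×2!×3!×0! = 576
prefactor² = (2J+1)×Δ×N² = 576/35
  k=1: −1/(1!×2!×0!×3!×0!×0!) = -1/12
Σ = -1/12  ⇒  CG² = 576/35×(-1/12)² = 4/35
CG = −√(4/35) = -0.338062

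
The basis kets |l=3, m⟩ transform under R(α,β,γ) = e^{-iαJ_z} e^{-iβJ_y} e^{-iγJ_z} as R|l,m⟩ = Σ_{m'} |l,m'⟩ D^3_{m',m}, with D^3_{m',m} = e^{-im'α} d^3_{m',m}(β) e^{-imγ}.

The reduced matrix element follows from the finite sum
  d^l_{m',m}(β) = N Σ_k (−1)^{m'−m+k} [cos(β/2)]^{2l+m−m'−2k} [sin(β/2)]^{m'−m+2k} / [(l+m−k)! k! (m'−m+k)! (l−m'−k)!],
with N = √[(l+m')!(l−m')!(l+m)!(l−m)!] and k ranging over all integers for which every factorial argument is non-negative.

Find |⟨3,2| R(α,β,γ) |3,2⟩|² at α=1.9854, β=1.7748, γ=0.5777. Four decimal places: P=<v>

D^3_{2,2}(1.9854,1.7748,0.5777) = e^{-i·2·1.9854}·d^3_{2,2}(1.7748)·e^{-i·2·0.5777}. Compute d first:
c=cos(1.774800/2)=0.631430, s=sin(1.774800/2)=0.775433; N=√[120·1·120·1]=120.000000
k: max(0,(2)−(2))=0 … min(3+(2),3−(2))=1
  k=0: (−1)^0·120.0000/(120)·0.6314^6·0.7754^0 = +0.063380
  k=1: (−1)^1·120.0000/(24)·0.6314^4·0.7754^2 = -0.477925
d^3_{2,2}(1.7748) = +0.063380 -0.477925 = -0.414545
|D^3_{2,2}|² = |d^3_{2,2}(β)|² = (-0.414545)² = 0.171848 (the z-rotation phases have unit modulus)

P=0.1718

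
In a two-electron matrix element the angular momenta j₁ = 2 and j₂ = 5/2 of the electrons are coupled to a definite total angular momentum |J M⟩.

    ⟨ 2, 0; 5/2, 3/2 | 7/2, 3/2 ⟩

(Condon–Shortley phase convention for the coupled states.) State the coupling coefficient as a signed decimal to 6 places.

−√(2/7) ≈ -0.534522

j₁+j₂−J=1  J+j₁−j₂=3  J−j₁+j₂=4  j₁+j₂+J+1=9
(j₁±m₁, j₂±m₂, J±M) = (2,2,4,1,5,2)
P² = 512/7
sum k=0..1:
  [0] +1/48 = 1/48
  [1] −1/12 = -1/12
S = -1/16
C² = P²·S² = 2/7 ; C = -0.534522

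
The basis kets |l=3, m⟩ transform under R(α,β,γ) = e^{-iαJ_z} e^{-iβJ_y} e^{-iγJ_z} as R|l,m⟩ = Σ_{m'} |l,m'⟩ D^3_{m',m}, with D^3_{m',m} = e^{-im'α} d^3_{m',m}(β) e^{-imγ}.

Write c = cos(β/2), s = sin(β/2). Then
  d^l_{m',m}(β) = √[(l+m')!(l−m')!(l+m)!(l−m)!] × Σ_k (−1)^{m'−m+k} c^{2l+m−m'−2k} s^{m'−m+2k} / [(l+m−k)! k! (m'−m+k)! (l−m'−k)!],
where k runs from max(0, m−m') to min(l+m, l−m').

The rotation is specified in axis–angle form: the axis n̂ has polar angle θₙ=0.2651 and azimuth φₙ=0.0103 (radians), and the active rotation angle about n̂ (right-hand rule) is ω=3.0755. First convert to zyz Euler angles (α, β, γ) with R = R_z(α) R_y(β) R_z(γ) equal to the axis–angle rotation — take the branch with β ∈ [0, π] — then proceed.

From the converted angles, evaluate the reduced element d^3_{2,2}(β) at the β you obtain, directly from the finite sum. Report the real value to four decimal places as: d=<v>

Axis–angle → zyz. n̂ = (sinθₙcosφₙ, sinθₙsinφₙ, cosθₙ) = (+0.261992, +0.002699, +0.965066), ω = 3.0755.
R = I cosω + sinω [n̂]ₓ + (1−cosω) n̂n̂ᵀ gives
  R = [-0.860687, -0.062325, +0.505305; +0.065150, -0.997802, -0.012100; +0.504949, +0.022506, +0.862856]
β = atan2(√(R₁₃²+R₂₃²), R₃₃) = 0.529904; α = atan2(R₂₃, R₁₃) mod 2π = 6.259244; γ = atan2(R₃₂, −R₃₁) mod 2π = 3.097051
d^3_{2,2}(β=0.5299) via the finite sum:
With c≡cos(β/2)=0.965105 and s≡sin(β/2)=0.261863, N=[120·1·120·1]^{1/2}=120.000000
k∈{0,1} keeps every argument non-negative
  k=0: (−1)^0·120.0000/(120)·0.9651^6·0.2619^0 = +0.808068
  k=1: (−1)^1·120.0000/(24)·0.9651^4·0.2619^2 = -0.297451
d^3_{2,2}(0.5299) = +0.808068 -0.297451 = +0.510616

d=0.5106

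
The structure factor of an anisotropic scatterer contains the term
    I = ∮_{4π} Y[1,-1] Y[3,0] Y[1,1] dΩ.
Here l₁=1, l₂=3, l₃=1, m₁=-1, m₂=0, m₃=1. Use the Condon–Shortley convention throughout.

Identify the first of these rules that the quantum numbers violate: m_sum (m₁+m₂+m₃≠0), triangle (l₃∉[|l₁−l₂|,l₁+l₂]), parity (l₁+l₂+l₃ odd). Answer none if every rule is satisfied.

triangle

Σmᵢ = 0  ✓
l₃∈[|l₁−l₂|,l₁+l₂]=[2,4] required, l₃=1 fails  ✗
Σlᵢ = 5 ⇒ odd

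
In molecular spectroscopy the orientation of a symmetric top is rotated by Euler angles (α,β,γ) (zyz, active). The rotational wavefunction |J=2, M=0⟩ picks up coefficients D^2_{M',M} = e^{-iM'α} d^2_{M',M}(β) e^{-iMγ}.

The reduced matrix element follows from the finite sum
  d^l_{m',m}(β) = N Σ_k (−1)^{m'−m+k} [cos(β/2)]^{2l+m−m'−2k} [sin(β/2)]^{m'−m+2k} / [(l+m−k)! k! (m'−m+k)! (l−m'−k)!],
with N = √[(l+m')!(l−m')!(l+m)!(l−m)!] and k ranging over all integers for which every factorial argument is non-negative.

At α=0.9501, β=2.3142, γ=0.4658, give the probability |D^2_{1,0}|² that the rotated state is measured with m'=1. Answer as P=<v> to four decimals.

Split into d^2_{1,0}(β=2.3142) × two z-phases.
With c≡cos(β/2)=0.401997 and s≡sin(β/2)=0.915641, N=[6·1·2·2]^{1/2}=4.898979
The bounds max(0,m−m')=0 and min(l+m,l−m')=1 give 2 terms
  k=0: (−1)^1·4.8990/(2)·0.4020^3·0.9156^1 = -0.145703
  k=1: (−1)^2·4.8990/(2)·0.4020^1·0.9156^3 = +0.755917
d^2_{1,0}(2.3142) = -0.145703 +0.755917 = +0.610214
|D^2_{1,0}|² = |d^2_{1,0}(β)|² = (+0.610214)² = 0.372361 (the z-rotation phases have unit modulus)

P=0.3724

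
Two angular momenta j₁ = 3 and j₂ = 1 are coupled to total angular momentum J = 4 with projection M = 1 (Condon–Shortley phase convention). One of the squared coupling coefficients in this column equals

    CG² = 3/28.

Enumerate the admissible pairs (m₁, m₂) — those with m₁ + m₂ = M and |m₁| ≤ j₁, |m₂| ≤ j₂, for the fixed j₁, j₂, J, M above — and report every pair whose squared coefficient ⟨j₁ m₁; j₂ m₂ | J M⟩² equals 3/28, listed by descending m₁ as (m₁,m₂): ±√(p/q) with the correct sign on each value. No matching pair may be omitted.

(2,-1): +√(3/28)

Admissible pairs with m₁+m₂ = M = 1: (0,1), (1,0), (2,-1)
  (m₁,m₂)=(2,-1): CG² = 3/28, CG = +√(3/28)   ← matches the target
  (m₁,m₂)=(1,0): CG² = 15/28, CG = +√(15/28)
  (m₁,m₂)=(0,1): CG² = 5/14, CG = +√(5/14)
Pairs with CG² = 3/28: (2,-1): +√(3/28)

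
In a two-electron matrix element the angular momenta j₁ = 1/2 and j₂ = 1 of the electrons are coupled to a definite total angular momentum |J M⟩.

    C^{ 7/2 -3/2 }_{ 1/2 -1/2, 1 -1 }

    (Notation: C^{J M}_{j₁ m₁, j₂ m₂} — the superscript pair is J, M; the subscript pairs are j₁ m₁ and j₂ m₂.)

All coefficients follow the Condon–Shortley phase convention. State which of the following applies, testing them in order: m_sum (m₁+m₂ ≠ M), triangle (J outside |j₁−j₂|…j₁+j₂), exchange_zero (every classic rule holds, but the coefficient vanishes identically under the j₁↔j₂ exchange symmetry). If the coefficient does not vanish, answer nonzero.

m-sum: m₁+m₂ = -1/2+(-1) = -3/2, M = -3/2  ✓
triangle: need |j₁−j₂| ≤ J ≤ j₁+j₂, i.e. J ∈ [1/2, 3/2]; J = 7/2 is outside ✗ ⇒ coefficient is 0

triangle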